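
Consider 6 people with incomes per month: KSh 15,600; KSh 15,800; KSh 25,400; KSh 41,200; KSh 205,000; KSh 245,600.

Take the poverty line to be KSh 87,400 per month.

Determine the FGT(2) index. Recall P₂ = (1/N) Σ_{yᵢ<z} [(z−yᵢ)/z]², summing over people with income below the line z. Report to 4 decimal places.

0.3548

Incomes under z: KSh 15,600, KSh 15,800, KSh 25,400, KSh 41,200 (q = 4 of N = 6).
Normalized shortfalls: (87400−15600)/87400 = 0.8215; (87400−15800)/87400 = 0.8192; (87400−25400)/87400 = 0.7094; (87400−41200)/87400 = 0.5286.
Squared: 0.6749; 0.6711; 0.5032; 0.2794.
Sum = 2.128649; P₂ = 2.128649 / 6 = 0.3548.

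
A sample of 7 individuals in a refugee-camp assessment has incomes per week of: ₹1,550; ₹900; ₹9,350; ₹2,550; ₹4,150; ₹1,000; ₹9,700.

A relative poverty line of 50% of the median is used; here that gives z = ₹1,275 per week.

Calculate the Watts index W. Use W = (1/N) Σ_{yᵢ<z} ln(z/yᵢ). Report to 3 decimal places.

0.084

Below the line: ₹900, ₹1,000 (q = 2 of N = 7).
Log shortfalls: ln(1275/900) = 0.3483; ln(1275/1000) = 0.2429.
W = 0.591253 / 7 = 0.084.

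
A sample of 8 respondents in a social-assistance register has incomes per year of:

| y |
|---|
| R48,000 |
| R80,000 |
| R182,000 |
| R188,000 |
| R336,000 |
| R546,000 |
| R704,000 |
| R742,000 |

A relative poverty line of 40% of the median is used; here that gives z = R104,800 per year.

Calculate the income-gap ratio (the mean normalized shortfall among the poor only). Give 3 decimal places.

0.389

Incomes under z: R48,000, R80,000 (q = 2 of N = 8).
Relative gaps: 0.5420, 0.2366; sum = 0.778626.
I averages over the q = 2 poor units only: 0.778626 / 2 = 0.389.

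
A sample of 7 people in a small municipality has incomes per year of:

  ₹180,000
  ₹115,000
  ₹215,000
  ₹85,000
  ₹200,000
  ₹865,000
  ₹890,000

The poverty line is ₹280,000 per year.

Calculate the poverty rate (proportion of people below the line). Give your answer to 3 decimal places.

5 of the 7 people have income below ₹280,000.
H = 5/7 = 0.714.

0.714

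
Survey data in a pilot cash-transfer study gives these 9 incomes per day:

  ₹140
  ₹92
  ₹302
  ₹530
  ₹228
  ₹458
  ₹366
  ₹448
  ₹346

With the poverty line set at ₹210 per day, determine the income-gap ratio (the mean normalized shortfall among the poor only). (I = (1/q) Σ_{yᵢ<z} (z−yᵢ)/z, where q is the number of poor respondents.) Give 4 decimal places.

Below z: ₹92, ₹140 (q = 2 of N = 9).
Relative gaps: 0.5619, 0.3333; sum = 0.895238.
The income-gap ratio divides by q (the poor only): 0.895238 / 2 = 0.4476.

0.4476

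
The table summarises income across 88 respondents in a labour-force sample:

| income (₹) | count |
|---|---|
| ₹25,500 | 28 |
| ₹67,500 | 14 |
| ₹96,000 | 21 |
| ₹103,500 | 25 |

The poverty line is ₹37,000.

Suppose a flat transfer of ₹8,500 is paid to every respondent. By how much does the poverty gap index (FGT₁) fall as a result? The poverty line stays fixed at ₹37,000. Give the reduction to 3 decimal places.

0.073

Before: below the line — 28×₹25,500; poverty gap index (FGT₁) = 0.09889.
After the ₹8,500 transfer: below the line — 28×₹34,000; poverty gap index (FGT₁) = 0.02580.
Reduction = 0.09889 − 0.02580 = 0.073.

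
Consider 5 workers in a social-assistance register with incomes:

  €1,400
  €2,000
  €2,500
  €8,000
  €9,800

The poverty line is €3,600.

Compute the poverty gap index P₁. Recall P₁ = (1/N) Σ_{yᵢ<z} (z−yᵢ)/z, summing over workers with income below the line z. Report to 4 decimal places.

Poor units: €1,400, €2,000, €2,500 (q = 3 of N = 5).
Relative gaps: (3600−1400)/3600 = 0.6111; (3600−2000)/3600 = 0.4444; (3600−2500)/3600 = 0.3056.
Sum of shortfalls = 1.361111; P₁ averages over all N: 1.361111 / 5 = 0.2722.

0.2722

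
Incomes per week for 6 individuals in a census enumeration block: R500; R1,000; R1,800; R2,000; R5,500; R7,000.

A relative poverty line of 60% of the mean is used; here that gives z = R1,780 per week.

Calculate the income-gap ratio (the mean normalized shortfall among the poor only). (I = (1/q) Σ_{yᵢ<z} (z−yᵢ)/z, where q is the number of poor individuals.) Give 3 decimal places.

Poor units: R500, R1,000 (q = 2 of N = 6).
Relative gaps: 0.7191, 0.4382; sum = 1.157303.
I averages over the q = 2 poor units only: 1.157303 / 2 = 0.579.

0.579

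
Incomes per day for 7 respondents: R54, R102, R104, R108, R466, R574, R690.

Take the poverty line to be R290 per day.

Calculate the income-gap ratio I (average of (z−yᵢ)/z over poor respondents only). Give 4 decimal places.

0.6828

Poor units: R54, R102, R104, R108 (q = 4 of N = 7).
Shortfall ratios (z−y)/z: 0.8138, 0.6483, 0.6414, 0.6276; sum = 2.731034.
I averages over the q = 4 poor units only: 2.731034 / 4 = 0.6828.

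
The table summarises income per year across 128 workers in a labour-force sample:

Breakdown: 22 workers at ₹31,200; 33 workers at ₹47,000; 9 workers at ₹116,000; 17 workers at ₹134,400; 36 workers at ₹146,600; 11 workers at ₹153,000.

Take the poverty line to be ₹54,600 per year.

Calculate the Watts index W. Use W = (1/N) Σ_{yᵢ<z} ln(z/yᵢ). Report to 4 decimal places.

0.1348

Below z: 22×₹31,200, 33×₹47,000 (q = 55 of N = 128).
ln(z/y) terms: ln(54600/31200) = 0.5596 (×22); ln(54600/47000) = 0.1499 (×33).
W = 17.257795 / 128 = 0.1348.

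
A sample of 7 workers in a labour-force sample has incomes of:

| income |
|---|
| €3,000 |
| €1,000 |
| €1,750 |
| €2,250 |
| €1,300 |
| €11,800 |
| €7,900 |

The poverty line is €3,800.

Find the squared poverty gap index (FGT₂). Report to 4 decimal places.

Poor units: €1,000, €1,300, €1,750, €2,250, €3,000 (q = 5 of N = 7).
Relative gaps: (3800−1000)/3800 = 0.7368; (3800−1300)/3800 = 0.6579; (3800−1750)/3800 = 0.5395; (3800−2250)/3800 = 0.4079; (3800−3000)/3800 = 0.2105.
Squared: 0.5429; 0.4328; 0.2910; 0.1664; 0.0443.
Sum = 1.477493; P₂ = 1.477493 / 7 = 0.2111.

0.2111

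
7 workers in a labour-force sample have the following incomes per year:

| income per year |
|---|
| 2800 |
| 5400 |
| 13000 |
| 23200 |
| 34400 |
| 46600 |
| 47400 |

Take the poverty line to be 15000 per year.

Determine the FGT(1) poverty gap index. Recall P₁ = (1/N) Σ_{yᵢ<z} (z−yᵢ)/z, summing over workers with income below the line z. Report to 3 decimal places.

0.227

Below z: 2800, 5400, 13000 (q = 3 of N = 7).
Normalized shortfalls: (15000−2800)/15000 = 0.8133; (15000−5400)/15000 = 0.6400; (15000−13000)/15000 = 0.1333.
Σ = 1.586667. Dividing by the full population N = 7 gives P₁ = 0.227.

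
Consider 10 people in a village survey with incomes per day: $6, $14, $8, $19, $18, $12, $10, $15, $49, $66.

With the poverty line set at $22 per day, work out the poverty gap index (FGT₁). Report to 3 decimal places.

Poor units: $6, $8, $10, $12, $14, $15, $18, $19 (q = 8 of N = 10).
Relative gaps: (22−6)/22 = 0.7273; (22−8)/22 = 0.6364; (22−10)/22 = 0.5455; (22−12)/22 = 0.4545; (22−14)/22 = 0.3636; (22−15)/22 = 0.3182; (22−18)/22 = 0.1818; (22−19)/22 = 0.1364.
Σ = 3.363636. Dividing by the full population N = 10 gives P₁ = 0.336.

0.336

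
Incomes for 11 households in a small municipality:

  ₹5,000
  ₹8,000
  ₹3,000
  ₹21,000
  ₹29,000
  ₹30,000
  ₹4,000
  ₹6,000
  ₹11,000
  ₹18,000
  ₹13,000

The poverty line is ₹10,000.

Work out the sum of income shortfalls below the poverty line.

Below the line: ₹3,000, ₹4,000, ₹5,000, ₹6,000, ₹8,000 (q = 5 of N = 11).
Individual gaps: 10000−3000 = 7000; 10000−4000 = 6000; 10000−5000 = 5000; 10000−6000 = 4000; 10000−8000 = 2000.
Aggregate gap = ₹24,000.

₹24,000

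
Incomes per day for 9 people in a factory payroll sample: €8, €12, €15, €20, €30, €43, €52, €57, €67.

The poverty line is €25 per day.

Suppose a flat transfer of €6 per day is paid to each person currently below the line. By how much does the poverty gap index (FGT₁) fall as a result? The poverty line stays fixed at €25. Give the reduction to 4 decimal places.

Before: below the line — €8, €12, €15, €20; poverty gap index (FGT₁) = 0.200000.
After the €6 transfer: below the line — €14, €18, €21; poverty gap index (FGT₁) = 0.097778.
Reduction = 0.200000 − 0.097778 = 0.1022.

0.1022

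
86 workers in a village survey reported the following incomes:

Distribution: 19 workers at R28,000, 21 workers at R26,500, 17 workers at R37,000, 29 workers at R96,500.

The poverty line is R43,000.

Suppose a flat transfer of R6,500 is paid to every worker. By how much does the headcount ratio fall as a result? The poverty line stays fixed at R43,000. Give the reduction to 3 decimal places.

Before: below the line — 21×R26,500, 19×R28,000, 17×R37,000; headcount ratio = 0.66279.
After the R6,500 transfer: below the line — 21×R33,000, 19×R34,500; headcount ratio = 0.46512.
Reduction = 0.66279 − 0.46512 = 0.198.

0.198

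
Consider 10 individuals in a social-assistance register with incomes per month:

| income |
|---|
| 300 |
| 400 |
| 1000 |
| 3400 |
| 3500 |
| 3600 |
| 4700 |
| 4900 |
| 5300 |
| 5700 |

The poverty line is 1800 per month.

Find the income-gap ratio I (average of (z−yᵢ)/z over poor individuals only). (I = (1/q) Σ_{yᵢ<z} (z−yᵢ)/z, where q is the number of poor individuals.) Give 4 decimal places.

0.6852

Incomes under z: 300, 400, 1000 (q = 3 of N = 10).
Shortfall ratios (z−y)/z: 0.8333, 0.7778, 0.4444; sum = 2.055556.
The income-gap ratio divides by q (the poor only): 2.055556 / 3 = 0.6852.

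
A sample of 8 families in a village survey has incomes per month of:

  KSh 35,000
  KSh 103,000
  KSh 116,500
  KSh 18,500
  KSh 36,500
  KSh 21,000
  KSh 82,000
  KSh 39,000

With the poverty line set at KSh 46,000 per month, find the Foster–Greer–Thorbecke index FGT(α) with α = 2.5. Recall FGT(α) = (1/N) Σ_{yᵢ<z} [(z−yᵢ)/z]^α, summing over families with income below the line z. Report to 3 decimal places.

Below z: KSh 18,500, KSh 21,000, KSh 35,000, KSh 36,500, KSh 39,000 (q = 5 of N = 8).
Shortfall ratios: (46000−18500)/46000 = 0.5978; (46000−21000)/46000 = 0.5435; (46000−35000)/46000 = 0.2391; (46000−36500)/46000 = 0.2065; (46000−39000)/46000 = 0.1522.
Raised to α = 2.5: 0.27634; 0.21775; 0.02796; 0.01938; 0.00903.
Sum = 0.550464; FGT(2.5) = 0.550464 / 8 = 0.069.

0.069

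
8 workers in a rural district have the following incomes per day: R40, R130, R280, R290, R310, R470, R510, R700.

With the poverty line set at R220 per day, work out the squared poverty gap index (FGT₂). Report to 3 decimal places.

Incomes under z: R40, R130 (q = 2 of N = 8).
Gap ratios (z−y)/z: (220−40)/220 = 0.8182; (220−130)/220 = 0.4091.
Squared: 0.6694; 0.1674.
Sum = 0.836777; P₂ = 0.836777 / 8 = 0.105.

0.105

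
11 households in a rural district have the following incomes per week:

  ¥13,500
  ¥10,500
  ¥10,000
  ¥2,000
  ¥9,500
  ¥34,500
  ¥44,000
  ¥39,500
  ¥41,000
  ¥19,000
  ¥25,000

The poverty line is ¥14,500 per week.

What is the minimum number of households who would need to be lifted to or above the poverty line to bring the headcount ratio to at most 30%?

2

5 of the 11 households are poor, so H = 5/11 = 0.455.
A headcount ratio of at most 30% allows at most ⌊0.30 × 11⌋ = 3 poor households.
So at least 5 − 3 = 2 must be lifted.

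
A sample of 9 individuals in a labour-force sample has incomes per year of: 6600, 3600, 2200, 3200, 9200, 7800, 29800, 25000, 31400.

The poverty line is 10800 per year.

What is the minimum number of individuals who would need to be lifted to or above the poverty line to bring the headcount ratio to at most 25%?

Currently q = 6 of N = 9 are below the line (H = 0.667).
A headcount ratio of at most 25% allows at most ⌊0.25 × 9⌋ = 2 poor individuals.
So at least 6 − 2 = 4 must be lifted.

4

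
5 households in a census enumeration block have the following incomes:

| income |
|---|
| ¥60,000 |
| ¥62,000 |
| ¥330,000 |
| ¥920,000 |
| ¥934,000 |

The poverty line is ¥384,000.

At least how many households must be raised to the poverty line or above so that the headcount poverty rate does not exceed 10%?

Currently q = 3 of N = 5 are below the line (H = 0.600).
A headcount ratio of at most 10% allows at most ⌊0.10 × 5⌋ = 0 poor households.
So at least 3 − 0 = 3 must be lifted.

3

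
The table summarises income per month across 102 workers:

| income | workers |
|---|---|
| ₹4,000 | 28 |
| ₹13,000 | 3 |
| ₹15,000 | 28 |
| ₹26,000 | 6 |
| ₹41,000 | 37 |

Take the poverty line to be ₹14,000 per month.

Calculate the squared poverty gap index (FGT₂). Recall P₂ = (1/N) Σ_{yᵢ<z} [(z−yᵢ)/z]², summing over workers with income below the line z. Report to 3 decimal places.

Incomes under z: 28×₹4,000, 3×₹13,000 (q = 31 of N = 102).
Gap ratios (z−y)/z: (14000−4000)/14000 = 0.7143 (×28); (14000−13000)/14000 = 0.0714 (×3).
Squared: 0.5102 (×28); 0.0051 (×3).
Sum = 14.301020; P₂ = 14.301020 / 102 = 0.140.

0.140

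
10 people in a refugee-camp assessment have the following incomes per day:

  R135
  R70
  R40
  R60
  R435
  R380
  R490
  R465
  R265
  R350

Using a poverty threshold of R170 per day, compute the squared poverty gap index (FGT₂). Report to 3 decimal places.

0.139

Below the line: R40, R60, R70, R135 (q = 4 of N = 10).
Shortfall ratios: (170−40)/170 = 0.7647; (170−60)/170 = 0.6471; (170−70)/170 = 0.5882; (170−135)/170 = 0.2059.
Squared: 0.5848; 0.4187; 0.3460; 0.0424.
Sum = 1.391869; P₂ = 1.391869 / 10 = 0.139.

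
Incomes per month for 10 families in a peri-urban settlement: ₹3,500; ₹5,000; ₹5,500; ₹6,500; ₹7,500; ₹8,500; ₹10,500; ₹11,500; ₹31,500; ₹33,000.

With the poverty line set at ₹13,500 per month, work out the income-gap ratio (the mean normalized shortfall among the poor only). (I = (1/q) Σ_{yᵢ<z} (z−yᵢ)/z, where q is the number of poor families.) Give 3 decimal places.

0.458

Below the line: ₹3,500, ₹5,000, ₹5,500, ₹6,500, ₹7,500, ₹8,500, ₹10,500, ₹11,500 (q = 8 of N = 10).
Relative gaps: 0.7407, 0.6296, 0.5926, 0.5185, 0.4444, 0.3704, 0.2222, 0.1481; sum = 3.666667.
I averages over the q = 8 poor units only: 3.666667 / 8 = 0.458.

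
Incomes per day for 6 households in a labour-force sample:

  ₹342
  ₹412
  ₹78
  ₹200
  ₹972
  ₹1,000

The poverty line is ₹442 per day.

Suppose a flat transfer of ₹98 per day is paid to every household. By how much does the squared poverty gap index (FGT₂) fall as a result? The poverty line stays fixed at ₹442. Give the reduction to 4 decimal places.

0.0942

Before: below the line — ₹78, ₹200, ₹342, ₹412; squared poverty gap index (FGT₂) = 0.172294.
After the ₹98 transfer: below the line — ₹176, ₹298, ₹440; squared poverty gap index (FGT₂) = 0.078056.
Reduction = 0.172294 − 0.078056 = 0.0942.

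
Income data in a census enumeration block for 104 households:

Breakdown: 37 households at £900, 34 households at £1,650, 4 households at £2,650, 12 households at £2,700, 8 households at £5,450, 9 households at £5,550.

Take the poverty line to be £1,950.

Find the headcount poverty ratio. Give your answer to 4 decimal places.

0.6827

71 of the 104 households have income below £1,950.
H = 71/104 = 0.6827.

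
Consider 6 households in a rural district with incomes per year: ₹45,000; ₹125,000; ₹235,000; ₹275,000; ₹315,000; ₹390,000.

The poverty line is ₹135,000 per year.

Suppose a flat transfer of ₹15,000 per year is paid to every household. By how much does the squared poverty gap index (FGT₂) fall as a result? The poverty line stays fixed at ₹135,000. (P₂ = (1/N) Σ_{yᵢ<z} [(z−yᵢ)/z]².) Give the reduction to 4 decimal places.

0.0235

Before: below the line — ₹45,000, ₹125,000; squared poverty gap index (FGT₂) = 0.074989.
After the ₹15,000 transfer: below the line — ₹60,000; squared poverty gap index (FGT₂) = 0.051440.
Reduction = 0.074989 − 0.051440 = 0.0235.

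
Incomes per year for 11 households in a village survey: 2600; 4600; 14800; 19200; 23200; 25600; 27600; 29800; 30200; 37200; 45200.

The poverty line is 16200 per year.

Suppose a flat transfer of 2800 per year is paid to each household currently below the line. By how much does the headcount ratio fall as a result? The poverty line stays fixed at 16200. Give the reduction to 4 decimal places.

Before: below the line — 2600, 4600, 14800; headcount ratio = 0.272727.
After the 2800 transfer: below the line — 5400, 7400; headcount ratio = 0.181818.
Reduction = 0.272727 − 0.181818 = 0.0909.

0.0909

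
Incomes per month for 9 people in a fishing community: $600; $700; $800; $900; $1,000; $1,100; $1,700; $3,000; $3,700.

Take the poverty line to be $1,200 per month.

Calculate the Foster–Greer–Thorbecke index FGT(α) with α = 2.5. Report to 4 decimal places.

0.0442

Incomes under z: $600, $700, $800, $900, $1,000, $1,100 (q = 6 of N = 9).
Shortfall ratios: (1200−600)/1200 = 0.5000; (1200−700)/1200 = 0.4167; (1200−800)/1200 = 0.3333; (1200−900)/1200 = 0.2500; (1200−1000)/1200 = 0.1667; (1200−1100)/1200 = 0.0833.
Raised to α = 2.5: 0.17678; 0.11207; 0.06415; 0.03125; 0.01134; 0.00200.
Sum = 0.397587; FGT(2.5) = 0.397587 / 9 = 0.0442.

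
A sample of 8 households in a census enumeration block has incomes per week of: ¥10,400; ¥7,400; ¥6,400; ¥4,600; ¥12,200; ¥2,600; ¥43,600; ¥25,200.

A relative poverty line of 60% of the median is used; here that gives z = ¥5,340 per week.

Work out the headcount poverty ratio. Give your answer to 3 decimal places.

2 of the 8 households have income below ¥5,340.
H = 2/8 = 0.250.

0.250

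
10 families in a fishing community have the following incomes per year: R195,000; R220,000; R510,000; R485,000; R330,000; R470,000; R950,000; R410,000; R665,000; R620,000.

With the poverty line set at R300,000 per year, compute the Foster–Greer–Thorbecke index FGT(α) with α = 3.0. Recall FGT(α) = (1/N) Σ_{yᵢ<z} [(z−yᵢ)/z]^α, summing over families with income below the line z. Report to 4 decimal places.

Poor units: R195,000, R220,000 (q = 2 of N = 10).
Normalized shortfalls: (300000−195000)/300000 = 0.3500; (300000−220000)/300000 = 0.2667.
Raised to α = 3.0: 0.04287; 0.01896.
Sum = 0.061838; FGT(3.0) = 0.061838 / 10 = 0.0062.

0.0062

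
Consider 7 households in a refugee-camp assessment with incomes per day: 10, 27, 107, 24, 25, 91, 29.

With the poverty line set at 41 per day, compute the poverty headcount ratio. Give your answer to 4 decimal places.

5 of the 7 households have income below 41.
H = 5/7 = 0.7143.

0.7143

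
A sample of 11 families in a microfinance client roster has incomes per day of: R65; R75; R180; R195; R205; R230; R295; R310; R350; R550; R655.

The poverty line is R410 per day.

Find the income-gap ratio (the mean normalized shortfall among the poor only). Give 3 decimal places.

0.484

Below z: R65, R75, R180, R195, R205, R230, R295, R310, R350 (q = 9 of N = 11).
Shortfall ratios (z−y)/z: 0.8415, 0.8171, 0.5610, 0.5244, 0.5000, 0.4390, 0.2805, 0.2439, 0.1463; sum = 4.353659.
I averages over the q = 9 poor units only: 4.353659 / 9 = 0.484.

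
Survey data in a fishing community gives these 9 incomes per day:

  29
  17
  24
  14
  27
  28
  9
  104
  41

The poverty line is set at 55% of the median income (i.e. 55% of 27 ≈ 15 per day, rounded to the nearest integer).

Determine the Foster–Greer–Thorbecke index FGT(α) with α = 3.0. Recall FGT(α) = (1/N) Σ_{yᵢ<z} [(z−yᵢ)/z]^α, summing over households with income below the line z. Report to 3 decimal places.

0.007

Below z: 9, 14 (q = 2 of N = 9).
Relative gaps: (15−9)/15 = 0.4000; (15−14)/15 = 0.0667.
Raised to α = 3.0: 0.06400; 0.00030.
Sum = 0.064296; FGT(3.0) = 0.064296 / 9 = 0.007.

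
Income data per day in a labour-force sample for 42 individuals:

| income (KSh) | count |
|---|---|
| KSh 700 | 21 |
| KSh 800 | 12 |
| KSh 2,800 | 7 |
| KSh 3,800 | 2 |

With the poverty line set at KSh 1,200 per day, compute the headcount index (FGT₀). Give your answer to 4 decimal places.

33 of the 42 individuals have income below KSh 1,200.
H = 33/42 = 0.7857.

0.7857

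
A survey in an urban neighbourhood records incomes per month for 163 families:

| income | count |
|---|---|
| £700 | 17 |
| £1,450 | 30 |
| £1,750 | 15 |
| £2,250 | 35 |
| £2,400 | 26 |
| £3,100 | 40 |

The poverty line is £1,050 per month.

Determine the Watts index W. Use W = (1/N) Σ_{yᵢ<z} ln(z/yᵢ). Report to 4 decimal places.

Below the line: 17×£700 (q = 17 of N = 163).
Log shortfalls: ln(1050/700) = 0.4055 (×17).
W = 6.892907 / 163 = 0.0423.

0.0423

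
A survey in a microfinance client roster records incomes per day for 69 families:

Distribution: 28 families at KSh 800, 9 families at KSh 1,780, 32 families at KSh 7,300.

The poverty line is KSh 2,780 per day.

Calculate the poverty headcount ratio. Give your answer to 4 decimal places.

0.5362

37 of the 69 families have income below KSh 2,780.
H = 37/69 = 0.5362.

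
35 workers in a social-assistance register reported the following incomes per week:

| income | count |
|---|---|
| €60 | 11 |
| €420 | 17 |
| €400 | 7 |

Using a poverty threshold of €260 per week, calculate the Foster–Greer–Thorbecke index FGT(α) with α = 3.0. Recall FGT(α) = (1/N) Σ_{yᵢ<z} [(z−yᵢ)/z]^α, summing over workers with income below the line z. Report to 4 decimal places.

Poor units: 11×€60 (q = 11 of N = 35).
Relative gaps: (260−60)/260 = 0.7692 (×11).
Raised to α = 3.0: 0.45517 (×11).
Sum = 5.006827; FGT(3.0) = 5.006827 / 35 = 0.1431.

0.1431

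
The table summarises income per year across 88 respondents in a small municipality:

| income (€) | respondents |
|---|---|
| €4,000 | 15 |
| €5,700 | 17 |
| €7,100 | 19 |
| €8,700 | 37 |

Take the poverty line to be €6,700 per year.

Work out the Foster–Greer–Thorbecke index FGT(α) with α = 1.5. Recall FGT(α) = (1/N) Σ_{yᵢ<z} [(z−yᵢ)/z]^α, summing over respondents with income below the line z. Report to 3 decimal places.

0.055

Poor units: 15×€4,000, 17×€5,700 (q = 32 of N = 88).
Shortfall ratios: (6700−4000)/6700 = 0.4030 (×15); (6700−5700)/6700 = 0.1493 (×17).
Raised to α = 1.5: 0.25582 (×15); 0.05766 (×17).
Sum = 4.817540; FGT(1.5) = 4.817540 / 88 = 0.055.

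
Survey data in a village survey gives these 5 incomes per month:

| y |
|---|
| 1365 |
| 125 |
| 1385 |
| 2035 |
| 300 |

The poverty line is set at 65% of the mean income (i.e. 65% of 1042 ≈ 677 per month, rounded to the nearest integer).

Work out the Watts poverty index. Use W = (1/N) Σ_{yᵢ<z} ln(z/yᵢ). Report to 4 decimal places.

0.5006

Below z: 125, 300 (q = 2 of N = 5).
Log shortfalls: ln(677/125) = 1.6894; ln(677/300) = 0.8139.
W = 2.503246 / 5 = 0.5006.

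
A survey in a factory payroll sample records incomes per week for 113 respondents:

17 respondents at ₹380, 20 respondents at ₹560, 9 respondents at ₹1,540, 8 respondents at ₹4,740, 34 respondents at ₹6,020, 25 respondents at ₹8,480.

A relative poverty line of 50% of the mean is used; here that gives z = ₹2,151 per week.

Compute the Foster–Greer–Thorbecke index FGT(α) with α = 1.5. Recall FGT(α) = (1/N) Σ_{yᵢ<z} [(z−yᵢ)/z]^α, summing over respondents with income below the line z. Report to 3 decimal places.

0.237

Incomes under z: 17×₹380, 20×₹560, 9×₹1,540 (q = 46 of N = 113).
Gap ratios (z−y)/z: (2151−380)/2151 = 0.8233 (×17); (2151−560)/2151 = 0.7397 (×20); (2151−1540)/2151 = 0.2841 (×9).
Raised to α = 1.5: 0.74708 (×17); 0.63613 (×20); 0.15139 (×9).
Sum = 26.785450; FGT(1.5) = 26.785450 / 113 = 0.237.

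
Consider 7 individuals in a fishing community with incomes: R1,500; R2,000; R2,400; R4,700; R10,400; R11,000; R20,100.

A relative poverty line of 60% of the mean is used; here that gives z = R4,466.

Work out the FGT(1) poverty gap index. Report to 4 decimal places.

Incomes under z: R1,500, R2,000, R2,400 (q = 3 of N = 7).
Normalized shortfalls: (4466−1500)/4466 = 0.6641; (4466−2000)/4466 = 0.5522; (4466−2400)/4466 = 0.4626.
Σ = 1.678907. Dividing by the full population N = 7 gives P₁ = 0.2398.

0.2398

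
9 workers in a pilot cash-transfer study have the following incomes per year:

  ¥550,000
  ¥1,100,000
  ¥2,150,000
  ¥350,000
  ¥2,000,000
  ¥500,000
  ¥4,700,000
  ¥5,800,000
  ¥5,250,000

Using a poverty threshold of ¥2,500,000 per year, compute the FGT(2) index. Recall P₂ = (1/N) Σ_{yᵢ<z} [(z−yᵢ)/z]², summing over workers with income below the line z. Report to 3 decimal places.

Below the line: ¥350,000, ¥500,000, ¥550,000, ¥1,100,000, ¥2,000,000, ¥2,150,000 (q = 6 of N = 9).
Gap ratios (z−y)/z: (2500000−350000)/2500000 = 0.8600; (2500000−500000)/2500000 = 0.8000; (2500000−550000)/2500000 = 0.7800; (2500000−1100000)/2500000 = 0.5600; (2500000−2000000)/2500000 = 0.2000; (2500000−2150000)/2500000 = 0.1400.
Squared: 0.7396; 0.6400; 0.6084; 0.3136; 0.0400; 0.0196.
Sum = 2.361200; P₂ = 2.361200 / 9 = 0.262.

0.262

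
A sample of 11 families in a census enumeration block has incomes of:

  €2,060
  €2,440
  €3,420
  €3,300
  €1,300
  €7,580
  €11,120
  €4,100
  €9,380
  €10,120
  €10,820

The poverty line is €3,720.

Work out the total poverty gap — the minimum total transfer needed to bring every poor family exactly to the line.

€6,080

Poor units: €1,300, €2,060, €2,440, €3,300, €3,420 (q = 5 of N = 11).
Individual gaps: 3720−1300 = 2420; 3720−2060 = 1660; 3720−2440 = 1280; 3720−3300 = 420; 3720−3420 = 300.
Aggregate gap = €6,080.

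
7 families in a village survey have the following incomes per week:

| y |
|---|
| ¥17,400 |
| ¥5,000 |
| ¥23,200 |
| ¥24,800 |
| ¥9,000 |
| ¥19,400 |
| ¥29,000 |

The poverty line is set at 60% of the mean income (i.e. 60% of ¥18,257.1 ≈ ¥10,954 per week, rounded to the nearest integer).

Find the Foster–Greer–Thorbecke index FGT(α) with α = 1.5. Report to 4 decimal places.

0.0680

Poor units: ¥5,000, ¥9,000 (q = 2 of N = 7).
Relative gaps: (10954−5000)/10954 = 0.5435; (10954−9000)/10954 = 0.1784.
Raised to α = 1.5: 0.40073; 0.07534.
Sum = 0.476072; FGT(1.5) = 0.476072 / 7 = 0.0680.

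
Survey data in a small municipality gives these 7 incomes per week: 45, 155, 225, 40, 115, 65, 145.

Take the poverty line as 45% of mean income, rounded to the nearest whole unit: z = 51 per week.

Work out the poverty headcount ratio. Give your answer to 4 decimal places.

0.2857

2 of the 7 families have income below 51.
H = 2/7 = 0.2857.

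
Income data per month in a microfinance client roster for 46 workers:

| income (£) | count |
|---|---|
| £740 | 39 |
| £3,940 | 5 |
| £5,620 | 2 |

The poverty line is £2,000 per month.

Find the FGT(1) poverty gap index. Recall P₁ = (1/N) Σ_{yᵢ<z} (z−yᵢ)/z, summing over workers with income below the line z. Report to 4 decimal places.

Below the line: 39×£740 (q = 39 of N = 46).
Normalized shortfalls: (2000−740)/2000 = 0.6300 (×39).
Sum of shortfalls = 24.570000; P₁ averages over all N: 24.570000 / 46 = 0.5341.

0.5341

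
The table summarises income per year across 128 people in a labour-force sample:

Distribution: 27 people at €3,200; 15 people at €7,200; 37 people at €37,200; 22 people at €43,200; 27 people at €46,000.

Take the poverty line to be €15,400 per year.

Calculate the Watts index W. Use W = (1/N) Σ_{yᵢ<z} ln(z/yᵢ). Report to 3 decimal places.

0.421

Below the line: 27×€3,200, 15×€7,200 (q = 42 of N = 128).
Log shortfalls: ln(15400/3200) = 1.5712 (×27); ln(15400/7200) = 0.7603 (×15).
W = 53.827148 / 128 = 0.421.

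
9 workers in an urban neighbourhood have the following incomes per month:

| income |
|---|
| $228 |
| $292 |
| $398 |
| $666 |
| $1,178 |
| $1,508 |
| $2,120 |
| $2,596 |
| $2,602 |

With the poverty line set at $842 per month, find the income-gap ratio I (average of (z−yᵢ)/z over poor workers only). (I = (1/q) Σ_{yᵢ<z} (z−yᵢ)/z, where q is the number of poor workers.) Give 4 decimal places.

Incomes under z: $228, $292, $398, $666 (q = 4 of N = 9).
Shortfall ratios (z−y)/z: 0.7292, 0.6532, 0.5273, 0.2090; sum = 2.118765.
The income-gap ratio divides by q (the poor only): 2.118765 / 4 = 0.5297.

0.5297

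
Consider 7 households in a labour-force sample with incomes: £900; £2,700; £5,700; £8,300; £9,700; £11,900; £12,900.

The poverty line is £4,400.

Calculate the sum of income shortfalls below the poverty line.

Below the line: £900, £2,700 (q = 2 of N = 7).
Individual gaps: 4400−900 = 3500; 4400−2700 = 1700.
Aggregate gap = £5,200.

£5,200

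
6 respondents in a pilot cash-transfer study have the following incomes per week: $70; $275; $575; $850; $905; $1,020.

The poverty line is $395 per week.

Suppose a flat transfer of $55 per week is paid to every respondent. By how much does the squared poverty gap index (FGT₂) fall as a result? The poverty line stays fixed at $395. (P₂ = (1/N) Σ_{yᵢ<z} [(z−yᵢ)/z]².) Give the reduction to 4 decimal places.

0.0458

Before: below the line — $70, $275; squared poverty gap index (FGT₂) = 0.128211.
After the $55 transfer: below the line — $125, $330; squared poverty gap index (FGT₂) = 0.082385.
Reduction = 0.128211 − 0.082385 = 0.0458.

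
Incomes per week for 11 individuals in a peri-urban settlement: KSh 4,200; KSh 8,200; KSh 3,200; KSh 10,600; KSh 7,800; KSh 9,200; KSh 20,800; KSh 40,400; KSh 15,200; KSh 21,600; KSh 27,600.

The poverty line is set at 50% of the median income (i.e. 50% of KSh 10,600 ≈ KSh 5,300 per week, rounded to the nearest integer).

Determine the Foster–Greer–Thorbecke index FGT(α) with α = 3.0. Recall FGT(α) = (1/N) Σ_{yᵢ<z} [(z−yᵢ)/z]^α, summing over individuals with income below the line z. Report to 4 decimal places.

Below the line: KSh 3,200, KSh 4,200 (q = 2 of N = 11).
Gap ratios (z−y)/z: (5300−3200)/5300 = 0.3962; (5300−4200)/5300 = 0.2075.
Raised to α = 3.0: 0.06221; 0.00894.
Sum = 0.071146; FGT(3.0) = 0.071146 / 11 = 0.0065.

0.0065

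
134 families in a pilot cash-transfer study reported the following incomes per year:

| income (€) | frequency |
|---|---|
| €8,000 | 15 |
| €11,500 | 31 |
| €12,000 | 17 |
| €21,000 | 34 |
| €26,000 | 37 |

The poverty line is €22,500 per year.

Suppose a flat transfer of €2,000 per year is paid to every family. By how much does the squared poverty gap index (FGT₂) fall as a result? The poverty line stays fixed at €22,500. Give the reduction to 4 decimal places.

0.0409

Before: below the line — 15×€8,000, 31×€11,500, 17×€12,000, 34×€21,000; squared poverty gap index (FGT₂) = 0.130540.
After the €2,000 transfer: below the line — 15×€10,000, 31×€13,500, 17×€14,000; squared poverty gap index (FGT₂) = 0.089670.
Reduction = 0.130540 − 0.089670 = 0.0409.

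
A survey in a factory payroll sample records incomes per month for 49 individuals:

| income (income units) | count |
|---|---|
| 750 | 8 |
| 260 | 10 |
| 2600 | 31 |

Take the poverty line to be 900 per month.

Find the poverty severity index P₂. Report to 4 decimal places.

0.1077

Incomes under z: 10×260, 8×750 (q = 18 of N = 49).
Normalized shortfalls: (900−260)/900 = 0.7111 (×10); (900−750)/900 = 0.1667 (×8).
Squared: 0.5057 (×10); 0.0278 (×8).
Sum = 5.279012; P₂ = 5.279012 / 49 = 0.1077.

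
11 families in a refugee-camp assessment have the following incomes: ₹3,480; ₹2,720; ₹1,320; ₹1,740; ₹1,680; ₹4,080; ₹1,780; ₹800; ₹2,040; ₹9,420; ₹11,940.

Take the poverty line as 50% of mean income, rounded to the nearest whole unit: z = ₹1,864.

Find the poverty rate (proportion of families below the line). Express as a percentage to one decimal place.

5 of the 11 families have income below ₹1,864.
H = 5/11 = 45.5%.

45.5%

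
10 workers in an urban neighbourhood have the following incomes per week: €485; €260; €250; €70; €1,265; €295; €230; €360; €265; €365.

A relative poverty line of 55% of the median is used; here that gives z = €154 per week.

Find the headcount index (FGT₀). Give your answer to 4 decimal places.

0.1000

1 of the 10 workers have income below €154.
H = 1/10 = 0.1000.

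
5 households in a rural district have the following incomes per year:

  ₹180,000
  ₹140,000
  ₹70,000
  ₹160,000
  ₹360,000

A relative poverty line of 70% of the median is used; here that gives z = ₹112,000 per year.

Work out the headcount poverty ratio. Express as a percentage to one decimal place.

20.0%

1 of the 5 households have income below ₹112,000.
H = 1/5 = 20.0%.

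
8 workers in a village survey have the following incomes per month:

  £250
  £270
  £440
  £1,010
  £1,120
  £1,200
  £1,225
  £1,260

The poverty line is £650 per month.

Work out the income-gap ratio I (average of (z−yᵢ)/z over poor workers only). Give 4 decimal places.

0.5077

Below z: £250, £270, £440 (q = 3 of N = 8).
Shortfall ratios (z−y)/z: 0.6154, 0.5846, 0.3231; sum = 1.523077.
The income-gap ratio divides by q (the poor only): 1.523077 / 3 = 0.5077.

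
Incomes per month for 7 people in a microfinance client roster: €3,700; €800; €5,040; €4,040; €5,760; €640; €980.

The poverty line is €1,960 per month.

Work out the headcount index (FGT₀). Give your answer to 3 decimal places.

3 of the 7 people have income below €1,960.
H = 3/7 = 0.429.

0.429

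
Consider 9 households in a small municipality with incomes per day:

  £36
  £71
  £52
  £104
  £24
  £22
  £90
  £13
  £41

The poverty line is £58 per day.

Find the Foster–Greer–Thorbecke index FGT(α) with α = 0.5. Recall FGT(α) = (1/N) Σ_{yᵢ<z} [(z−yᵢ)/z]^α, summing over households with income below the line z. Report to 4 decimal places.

0.4348

Below z: £13, £22, £24, £36, £41, £52 (q = 6 of N = 9).
Normalized shortfalls: (58−13)/58 = 0.7759; (58−22)/58 = 0.6207; (58−24)/58 = 0.5862; (58−36)/58 = 0.3793; (58−41)/58 = 0.2931; (58−52)/58 = 0.1034.
Raised to α = 0.5: 0.88083; 0.78784; 0.76564; 0.61588; 0.54139; 0.32163.
Sum = 3.913216; FGT(0.5) = 3.913216 / 9 = 0.4348.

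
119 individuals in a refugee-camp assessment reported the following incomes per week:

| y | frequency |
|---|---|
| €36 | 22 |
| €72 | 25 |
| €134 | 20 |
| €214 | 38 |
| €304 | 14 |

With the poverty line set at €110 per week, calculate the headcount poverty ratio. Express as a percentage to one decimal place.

47 of the 119 individuals have income below €110.
H = 47/119 = 39.5%.

39.5%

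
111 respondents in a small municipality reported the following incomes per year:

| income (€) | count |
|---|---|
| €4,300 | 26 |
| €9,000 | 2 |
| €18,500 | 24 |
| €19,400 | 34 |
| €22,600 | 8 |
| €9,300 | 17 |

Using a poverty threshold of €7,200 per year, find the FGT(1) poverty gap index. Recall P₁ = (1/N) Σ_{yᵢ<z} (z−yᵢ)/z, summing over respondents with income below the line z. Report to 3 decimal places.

0.094

Poor units: 26×€4,300 (q = 26 of N = 111).
Shortfall ratios: (7200−4300)/7200 = 0.4028 (×26).
Sum of shortfalls = 10.472222; P₁ averages over all N: 10.472222 / 111 = 0.094.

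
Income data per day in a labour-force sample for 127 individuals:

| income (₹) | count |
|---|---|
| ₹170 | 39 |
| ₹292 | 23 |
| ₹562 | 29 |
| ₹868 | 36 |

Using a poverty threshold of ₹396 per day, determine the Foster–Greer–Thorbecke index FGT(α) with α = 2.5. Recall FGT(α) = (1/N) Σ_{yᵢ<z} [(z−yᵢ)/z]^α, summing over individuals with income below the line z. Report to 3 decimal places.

0.082

Below z: 39×₹170, 23×₹292 (q = 62 of N = 127).
Gap ratios (z−y)/z: (396−170)/396 = 0.5707 (×39); (396−292)/396 = 0.2626 (×23).
Raised to α = 2.5: 0.24606 (×39); 0.03535 (×23).
Sum = 10.409133; FGT(2.5) = 10.409133 / 127 = 0.082.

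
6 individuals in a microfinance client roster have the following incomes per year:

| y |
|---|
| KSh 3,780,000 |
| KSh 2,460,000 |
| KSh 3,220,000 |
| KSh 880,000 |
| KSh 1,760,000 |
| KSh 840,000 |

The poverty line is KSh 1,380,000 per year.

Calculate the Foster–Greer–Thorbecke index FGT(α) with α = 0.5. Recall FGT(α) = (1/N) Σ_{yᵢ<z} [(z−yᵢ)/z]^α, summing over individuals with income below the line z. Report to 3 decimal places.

0.205

Incomes under z: KSh 840,000, KSh 880,000 (q = 2 of N = 6).
Normalized shortfalls: (1380000−840000)/1380000 = 0.3913; (1380000−880000)/1380000 = 0.3623.
Raised to α = 0.5: 0.62554; 0.60193.
Sum = 1.227473; FGT(0.5) = 1.227473 / 6 = 0.205.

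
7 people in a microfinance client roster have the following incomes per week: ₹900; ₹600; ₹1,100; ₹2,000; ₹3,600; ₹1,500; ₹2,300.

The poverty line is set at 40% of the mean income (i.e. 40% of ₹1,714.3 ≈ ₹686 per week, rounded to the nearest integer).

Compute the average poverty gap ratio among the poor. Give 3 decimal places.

0.125

Below z: ₹600 (q = 1 of N = 7).
Shortfall ratios (z−y)/z: 0.1254; sum = 0.125364.
I averages over the q = 1 poor units only: 0.125364 / 1 = 0.125.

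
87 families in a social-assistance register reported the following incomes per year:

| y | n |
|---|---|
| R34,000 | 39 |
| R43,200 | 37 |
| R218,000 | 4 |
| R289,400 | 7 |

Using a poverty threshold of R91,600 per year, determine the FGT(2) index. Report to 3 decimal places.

Incomes under z: 39×R34,000, 37×R43,200 (q = 76 of N = 87).
Shortfall ratios: (91600−34000)/91600 = 0.6288 (×39); (91600−43200)/91600 = 0.5284 (×37).
Squared: 0.3954 (×39); 0.2792 (×37).
Sum = 25.751244; P₂ = 25.751244 / 87 = 0.296.

0.296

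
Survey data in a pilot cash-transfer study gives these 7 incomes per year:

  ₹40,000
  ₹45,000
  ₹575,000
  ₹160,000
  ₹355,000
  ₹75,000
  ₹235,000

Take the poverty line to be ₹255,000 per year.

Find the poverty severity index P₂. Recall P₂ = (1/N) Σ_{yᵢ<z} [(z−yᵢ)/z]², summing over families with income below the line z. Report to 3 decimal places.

0.290

Below z: ₹40,000, ₹45,000, ₹75,000, ₹160,000, ₹235,000 (q = 5 of N = 7).
Relative gaps: (255000−40000)/255000 = 0.8431; (255000−45000)/255000 = 0.8235; (255000−75000)/255000 = 0.7059; (255000−160000)/255000 = 0.3725; (255000−235000)/255000 = 0.0784.
Squared: 0.7109; 0.6782; 0.4983; 0.1388; 0.0062.
Sum = 2.032295; P₂ = 2.032295 / 7 = 0.290.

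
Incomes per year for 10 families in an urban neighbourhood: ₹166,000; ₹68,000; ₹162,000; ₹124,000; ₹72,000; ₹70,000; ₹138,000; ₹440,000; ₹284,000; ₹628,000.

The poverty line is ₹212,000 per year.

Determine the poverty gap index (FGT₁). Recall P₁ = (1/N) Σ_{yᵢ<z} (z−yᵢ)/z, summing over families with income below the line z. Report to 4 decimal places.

0.3226

Poor units: ₹68,000, ₹70,000, ₹72,000, ₹124,000, ₹138,000, ₹162,000, ₹166,000 (q = 7 of N = 10).
Gap ratios (z−y)/z: (212000−68000)/212000 = 0.6792; (212000−70000)/212000 = 0.6698; (212000−72000)/212000 = 0.6604; (212000−124000)/212000 = 0.4151; (212000−138000)/212000 = 0.3491; (212000−162000)/212000 = 0.2358; (212000−166000)/212000 = 0.2170.
Σ = 3.226415. Dividing by the full population N = 10 gives P₁ = 0.3226.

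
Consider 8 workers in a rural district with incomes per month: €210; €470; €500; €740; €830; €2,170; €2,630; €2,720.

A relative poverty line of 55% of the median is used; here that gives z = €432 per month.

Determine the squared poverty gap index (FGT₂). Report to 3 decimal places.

Below the line: €210 (q = 1 of N = 8).
Shortfall ratios: (432−210)/432 = 0.5139.
Squared: 0.2641.
Sum = 0.264082; P₂ = 0.264082 / 8 = 0.033.

0.033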